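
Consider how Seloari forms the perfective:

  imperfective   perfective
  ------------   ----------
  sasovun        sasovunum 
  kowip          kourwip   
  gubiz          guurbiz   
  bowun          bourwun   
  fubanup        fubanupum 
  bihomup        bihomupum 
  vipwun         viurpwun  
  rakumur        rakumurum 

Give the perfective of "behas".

beurhas

kowip and bihomup both end in -p yet inflect differently (kourwip, bihomupum), so the final letter is not what conditions the rule; the number of vowels is.
"behas" has 2 vowels. The stems with 2 vowels (gubiz → guurbiz, kowip → kourwip, vipwun → viurpwun) insert -ur- after the first vowel.
So behas → beurhas.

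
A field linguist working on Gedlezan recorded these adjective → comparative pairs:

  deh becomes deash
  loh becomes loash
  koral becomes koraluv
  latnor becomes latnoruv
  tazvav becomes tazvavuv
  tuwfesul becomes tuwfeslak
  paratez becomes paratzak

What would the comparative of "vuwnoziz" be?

vuwnozzak

"vuwnoziz" has 3 vowels. The stems with 3 vowels (tuwfesul → tuwfeslak, paratez → paratzak) delete the last vowel and add -ak.
So vuwnoziz → vuwnozzak.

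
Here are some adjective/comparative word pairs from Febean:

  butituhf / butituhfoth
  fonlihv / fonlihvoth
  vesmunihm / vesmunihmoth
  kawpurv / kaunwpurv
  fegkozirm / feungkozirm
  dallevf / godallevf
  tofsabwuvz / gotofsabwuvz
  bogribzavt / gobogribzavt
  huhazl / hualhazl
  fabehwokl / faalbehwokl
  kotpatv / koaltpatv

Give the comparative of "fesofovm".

fonlihv and kawpurv both end in -v yet inflect differently (fonlihvoth, kaunwpurv), so the final letter is not what conditions the rule; the second-to-last letter is.
"fesofovm" has second-to-last letter 'v'. The stems whose second-to-last letter is 'v' (dallevf → godallevf, tofsabwuvz → gotofsabwuvz, bogribzavt → gobogribzavt) add the prefix go-.
So fesofovm → gofesofovm.

gofesofovm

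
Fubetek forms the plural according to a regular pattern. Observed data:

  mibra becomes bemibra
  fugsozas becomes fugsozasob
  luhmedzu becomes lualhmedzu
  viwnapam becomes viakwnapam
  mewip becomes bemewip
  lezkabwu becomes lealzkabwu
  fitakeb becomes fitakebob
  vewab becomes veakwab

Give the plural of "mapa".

bemapa

"mapa" begins with m-. The stems beginning with m- (mewip → bemewip, mibra → bemibra) add the prefix be-.
The other patterns: stems beginning with f- add -ob; stems beginning with v- insert -ak- after the first vowel; stems beginning with l- insert -al- after the first vowel.
So mapa → bemapa.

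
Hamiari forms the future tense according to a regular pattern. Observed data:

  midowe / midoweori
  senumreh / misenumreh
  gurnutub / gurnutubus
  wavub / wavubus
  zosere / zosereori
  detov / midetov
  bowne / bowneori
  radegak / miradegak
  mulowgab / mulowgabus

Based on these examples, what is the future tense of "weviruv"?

zosere and senumreh both have last vowel 'e' yet inflect differently (zosereori, misenumreh), so the last vowel is not what conditions the rule; the final letter is.
"weviruv" ends in -v. The one such stem in the data (detov → midetov) adds the prefix mi-, so the same rule applies.
The other patterns: stems ending in -b add -us; stems ending in -e add -ori.
So weviruv → miweviruv.

miweviruv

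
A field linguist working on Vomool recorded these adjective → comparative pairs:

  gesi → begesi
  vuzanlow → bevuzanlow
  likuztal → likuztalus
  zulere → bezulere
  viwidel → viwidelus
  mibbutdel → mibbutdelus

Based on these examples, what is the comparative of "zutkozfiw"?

bezutkozfiw

mibbutdel and zulere both have last vowel 'e' yet inflect differently (mibbutdelus, bezulere), so the last vowel is not what conditions the rule; the final letter is.
"zutkozfiw" ends in -w. The one such stem in the data (vuzanlow → bevuzanlow) adds the prefix be-, so the same rule applies.
The other pattern: stems ending in -l add -us.
So zutkozfiw → bezutkozfiw.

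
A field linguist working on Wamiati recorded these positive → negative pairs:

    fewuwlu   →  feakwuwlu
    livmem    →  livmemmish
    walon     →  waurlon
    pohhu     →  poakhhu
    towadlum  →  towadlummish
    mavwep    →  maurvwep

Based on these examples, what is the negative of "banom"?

banommish

towadlum and fewuwlu both have last vowel 'u' yet inflect differently (towadlummish, feakwuwlu), so the last vowel is not what conditions the rule; the final letter is.
"banom" ends in -m. The stems ending in -m (livmem → livmemmish, towadlum → towadlummish) double the final consonant and add -ish.
So banom → banommish.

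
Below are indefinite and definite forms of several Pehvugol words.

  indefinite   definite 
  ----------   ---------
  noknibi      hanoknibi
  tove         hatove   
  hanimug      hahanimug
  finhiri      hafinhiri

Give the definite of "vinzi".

havinzi

Every pair shown (noknibi → hanoknibi, tove → hatove, hanimug → hahanimug, …) follows the same rule: add the prefix ha-.
So vinzi → havinzi.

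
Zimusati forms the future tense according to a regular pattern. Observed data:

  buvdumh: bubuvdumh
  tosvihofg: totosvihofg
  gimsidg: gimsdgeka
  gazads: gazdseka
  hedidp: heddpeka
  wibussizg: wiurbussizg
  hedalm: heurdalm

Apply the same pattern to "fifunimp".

tosvihofg and gimsidg both end in -g yet inflect differently (totosvihofg, gimsdgeka), so the final letter is not what conditions the rule; the second-to-last letter is.
"fifunimp" has second-to-last letter 'm'. The one such stem in the data (buvdumh → bubuvdumh) repeats the first consonant+vowel as a prefix (as does tosvihofg), so the same rule applies.
The other patterns: stems whose second-to-last letter is 'd' delete the last vowel and add -eka; stems whose second-to-last letter is 'l' or 'z' insert -ur- after the first vowel.
So fifunimp → fififunimp.

fififunimp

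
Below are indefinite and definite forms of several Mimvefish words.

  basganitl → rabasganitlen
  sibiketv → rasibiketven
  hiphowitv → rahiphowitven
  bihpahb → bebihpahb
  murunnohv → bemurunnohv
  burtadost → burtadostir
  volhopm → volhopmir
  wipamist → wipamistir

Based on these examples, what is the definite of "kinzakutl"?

rakinzakutlen

sibiketv and murunnohv both end in -v yet inflect differently (rasibiketven, bemurunnohv), so the final letter is not what conditions the rule; the second-to-last letter is.
"kinzakutl" has second-to-last letter 't'. The stems whose second-to-last letter is 't' (basganitl → rabasganitlen, sibiketv → rasibiketven, hiphowitv → rahiphowitven) add ra- … -en around the stem.
The other patterns: stems whose second-to-last letter is 'h' add the prefix be-; stems whose second-to-last letter is 'p' or 's' add -ir.
So kinzakutl → rakinzakutlen.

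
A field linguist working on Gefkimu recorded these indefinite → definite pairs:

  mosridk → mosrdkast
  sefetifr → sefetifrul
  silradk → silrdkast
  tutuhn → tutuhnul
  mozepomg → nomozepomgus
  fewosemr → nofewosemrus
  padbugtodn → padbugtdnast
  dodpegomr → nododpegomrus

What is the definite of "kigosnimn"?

"kigosnimn" has second-to-last letter 'm'. The stems whose second-to-last letter is 'm' (dodpegomr → nododpegomrus, mozepomg → nomozepomgus, fewosemr → nofewosemrus) add no- … -us around the stem.
The other patterns: stems whose second-to-last letter is 'd' delete the last vowel and add -ast; stems whose second-to-last letter is 'f' or 'h' add -ul.
So kigosnimn → nokigosnimnus.

nokigosnimnus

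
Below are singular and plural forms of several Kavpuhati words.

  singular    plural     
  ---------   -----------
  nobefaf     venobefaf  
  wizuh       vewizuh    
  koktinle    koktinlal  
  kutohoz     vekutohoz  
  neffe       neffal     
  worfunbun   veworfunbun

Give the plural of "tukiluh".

vetukiluh

kutohoz and koktinle both begin with k- yet inflect differently (vekutohoz, koktinlal), so the first letter is not what conditions the rule; whether the stem ends in a vowel or a consonant is.
"tukiluh" ends in a consonant. The stems ending in a consonant (kutohoz → vekutohoz, nobefaf → venobefaf, worfunbun → veworfunbun) add the prefix ve-.
The other pattern: stems ending in a vowel drop the final letter and add -al.
So tukiluh → vetukiluh.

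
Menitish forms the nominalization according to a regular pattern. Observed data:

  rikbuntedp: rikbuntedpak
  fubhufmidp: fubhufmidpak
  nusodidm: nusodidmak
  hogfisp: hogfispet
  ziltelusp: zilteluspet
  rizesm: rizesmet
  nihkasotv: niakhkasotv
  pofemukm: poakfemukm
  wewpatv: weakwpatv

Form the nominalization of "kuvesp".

kuvespet

"kuvesp" has second-to-last letter 's'. The stems whose second-to-last letter is 's' (hogfisp → hogfispet, ziltelusp → zilteluspet, rizesm → rizesmet) add -et.
The other patterns: stems whose second-to-last letter is 'd' add -ak; stems whose second-to-last letter is 'k' or 't' insert -ak- after the first vowel.
So kuvesp → kuvespet.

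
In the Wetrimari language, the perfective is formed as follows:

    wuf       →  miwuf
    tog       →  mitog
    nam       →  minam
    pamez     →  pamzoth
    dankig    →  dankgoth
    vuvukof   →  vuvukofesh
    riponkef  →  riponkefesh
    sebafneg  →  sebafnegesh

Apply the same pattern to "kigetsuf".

tog and dankig both end in -g yet inflect differently (mitog, dankgoth), so the final letter is not what conditions the rule; the number of vowels is.
"kigetsuf" has 3 vowels. The stems with 3 vowels (vuvukof → vuvukofesh, riponkef → riponkefesh, sebafneg → sebafnegesh) add -esh.
So kigetsuf → kigetsufesh.

kigetsufesh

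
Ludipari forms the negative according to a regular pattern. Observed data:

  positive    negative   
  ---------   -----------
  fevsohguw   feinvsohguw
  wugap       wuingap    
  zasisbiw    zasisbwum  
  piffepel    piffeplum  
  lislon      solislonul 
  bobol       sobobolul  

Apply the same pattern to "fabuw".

fevsohguw and zasisbiw both end in -w yet inflect differently (feinvsohguw, zasisbwum), so the final letter is not what conditions the rule; the last vowel is.
"fabuw" has last vowel 'u'. The one such stem in the data (fevsohguw → feinvsohguw) inserts -in- after the first vowel (as does wugap), so the same rule applies.
So fabuw → fainbuw.

fainbuw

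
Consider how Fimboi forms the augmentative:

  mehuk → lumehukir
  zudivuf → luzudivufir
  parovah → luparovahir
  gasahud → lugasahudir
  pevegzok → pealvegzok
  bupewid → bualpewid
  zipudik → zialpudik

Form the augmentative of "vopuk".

"vopuk" has last vowel 'u'. The stems whose last vowel is 'u' (mehuk → lumehukir, zudivuf → luzudivufir, gasahud → lugasahudir) add lu- … -ir around the stem.
So vopuk → luvopukir.

luvopukir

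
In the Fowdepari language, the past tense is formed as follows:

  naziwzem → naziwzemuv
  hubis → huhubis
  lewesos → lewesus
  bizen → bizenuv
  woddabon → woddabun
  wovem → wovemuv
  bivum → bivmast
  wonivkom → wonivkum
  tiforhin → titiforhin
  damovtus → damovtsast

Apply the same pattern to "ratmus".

ratmsast

bivum and naziwzem both end in -m yet inflect differently (bivmast, naziwzemuv), so the final letter is not what conditions the rule; the last vowel is.
"ratmus" has last vowel 'u'. The stems whose last vowel is 'u' (bivum → bivmast, damovtus → damovtsast) delete the last vowel and add -ast.
The other patterns: stems whose last vowel is 'e' add -uv; stems whose last vowel is 'i' repeat the first consonant+vowel as a prefix; stems whose last vowel is 'o' change the last vowel to 'u'.
So ratmus → ratmsast.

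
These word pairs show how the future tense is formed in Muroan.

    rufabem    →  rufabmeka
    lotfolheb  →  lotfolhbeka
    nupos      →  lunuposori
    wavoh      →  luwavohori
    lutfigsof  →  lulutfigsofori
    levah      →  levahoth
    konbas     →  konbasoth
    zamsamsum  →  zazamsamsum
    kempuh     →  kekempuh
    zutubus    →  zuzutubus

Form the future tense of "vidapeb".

vidapbeka

wavoh and levah both end in -h yet inflect differently (luwavohori, levahoth), so the final letter is not what conditions the rule; the last vowel is.
"vidapeb" has last vowel 'e'. The stems whose last vowel is 'e' (rufabem → rufabmeka, lotfolheb → lotfolhbeka) delete the last vowel and add -eka.
The other patterns: stems whose last vowel is 'o' add lu- … -ori around the stem; stems whose last vowel is 'a' add -oth; stems whose last vowel is 'u' repeat the first consonant+vowel as a prefix.
So vidapeb → vidapbeka.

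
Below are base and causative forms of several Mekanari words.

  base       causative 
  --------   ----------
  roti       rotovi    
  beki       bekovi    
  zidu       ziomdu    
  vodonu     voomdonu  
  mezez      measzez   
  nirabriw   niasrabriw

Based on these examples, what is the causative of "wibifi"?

wibifovi

roti and nirabriw both have last vowel 'i' yet inflect differently (rotovi, niasrabriw), so the last vowel is not what conditions the rule; the final letter is.
"wibifi" ends in -i. The stems ending in -i (roti → rotovi, beki → bekovi) drop the final letter and add -ovi.
The other patterns: stems ending in -u insert -om- after the first vowel; stems ending in -w or -z insert -as- after the first vowel.
So wibifi → wibifovi.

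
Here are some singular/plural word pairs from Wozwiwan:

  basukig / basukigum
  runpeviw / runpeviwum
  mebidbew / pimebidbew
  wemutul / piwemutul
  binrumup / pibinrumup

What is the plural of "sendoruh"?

runpeviw and mebidbew both end in -w yet inflect differently (runpeviwum, pimebidbew), so the final letter is not what conditions the rule; the last vowel is.
"sendoruh" has last vowel 'u'. The stems whose last vowel is 'u' (wemutul → piwemutul, binrumup → pibinrumup) add the prefix pi-.
The other pattern: stems whose last vowel is 'i' add -um.
So sendoruh → pisendoruh.

pisendoruh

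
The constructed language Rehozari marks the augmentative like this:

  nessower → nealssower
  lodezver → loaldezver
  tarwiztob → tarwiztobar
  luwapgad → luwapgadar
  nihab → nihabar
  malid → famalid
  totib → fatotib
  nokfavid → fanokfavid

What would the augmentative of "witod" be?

witodar

"witod" has last vowel 'o'. The one such stem in the data (tarwiztob → tarwiztobar) adds -ar, so the same rule applies.
The other patterns: stems whose last vowel is 'e' insert -al- after the first vowel; stems whose last vowel is 'i' add the prefix fa-.
So witod → witodar.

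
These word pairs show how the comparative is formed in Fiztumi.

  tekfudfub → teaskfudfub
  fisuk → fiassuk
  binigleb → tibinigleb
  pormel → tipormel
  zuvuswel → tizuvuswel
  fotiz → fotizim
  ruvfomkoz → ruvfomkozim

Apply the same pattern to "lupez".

tilupez

tekfudfub and binigleb both end in -b yet inflect differently (teaskfudfub, tibinigleb), so the final letter is not what conditions the rule; the last vowel is.
"lupez" has last vowel 'e'. The stems whose last vowel is 'e' (binigleb → tibinigleb, pormel → tipormel, zuvuswel → tizuvuswel) add the prefix ti-.
The other patterns: stems whose last vowel is 'u' insert -as- after the first vowel; stems whose last vowel is 'i' or 'o' add -im.
So lupez → tilupez.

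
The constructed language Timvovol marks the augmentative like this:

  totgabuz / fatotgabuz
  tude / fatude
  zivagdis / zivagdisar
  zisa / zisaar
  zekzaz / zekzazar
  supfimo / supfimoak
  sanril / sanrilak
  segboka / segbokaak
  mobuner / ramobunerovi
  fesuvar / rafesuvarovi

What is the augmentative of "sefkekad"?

sefkekadak

totgabuz and zekzaz both end in -z yet inflect differently (fatotgabuz, zekzazar), so the final letter is not what conditions the rule; the first letter is.
"sefkekad" begins with s-. The stems beginning with s- (supfimo → supfimoak, sanril → sanrilak, segboka → segbokaak) add -ak.
So sefkekad → sefkekadak.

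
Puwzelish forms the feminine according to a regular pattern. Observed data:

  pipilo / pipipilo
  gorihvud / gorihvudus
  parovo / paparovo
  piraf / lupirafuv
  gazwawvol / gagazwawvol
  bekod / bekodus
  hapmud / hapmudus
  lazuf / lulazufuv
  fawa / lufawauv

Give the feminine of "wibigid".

hapmud and lazuf both have last vowel 'u' yet inflect differently (hapmudus, lulazufuv), so the last vowel is not what conditions the rule; the final letter is.
"wibigid" ends in -d. The stems ending in -d (hapmud → hapmudus, gorihvud → gorihvudus, bekod → bekodus) add -us.
So wibigid → wibigidus.

wibigidus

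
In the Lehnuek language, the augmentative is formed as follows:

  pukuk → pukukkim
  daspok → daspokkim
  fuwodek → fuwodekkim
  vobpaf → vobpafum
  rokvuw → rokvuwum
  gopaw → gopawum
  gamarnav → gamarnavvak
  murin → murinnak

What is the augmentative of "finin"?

"finin" ends in -n. The one such stem in the data (murin → murinnak) doubles the final consonant and adds -ak (as does gamarnav), so the same rule applies.
So finin → fininnak.

fininnak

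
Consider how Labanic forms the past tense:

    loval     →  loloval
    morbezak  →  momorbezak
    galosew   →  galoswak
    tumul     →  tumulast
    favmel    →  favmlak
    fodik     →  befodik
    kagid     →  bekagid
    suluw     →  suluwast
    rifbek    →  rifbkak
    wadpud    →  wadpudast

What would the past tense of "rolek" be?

suluw and galosew both end in -w yet inflect differently (suluwast, galoswak), so the final letter is not what conditions the rule; the last vowel is.
"rolek" has last vowel 'e'. The stems whose last vowel is 'e' (galosew → galoswak, favmel → favmlak, rifbek → rifbkak) delete the last vowel and add -ak.
So rolek → rolkak.

rolkak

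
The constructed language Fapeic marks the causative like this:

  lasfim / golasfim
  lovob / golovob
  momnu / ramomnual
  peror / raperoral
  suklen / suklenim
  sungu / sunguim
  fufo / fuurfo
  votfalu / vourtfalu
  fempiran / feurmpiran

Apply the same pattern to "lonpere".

golonpere

momnu and sungu both end in -u yet inflect differently (ramomnual, sunguim), so the final letter is not what conditions the rule; the first letter is.
"lonpere" begins with l-. The stems beginning with l- (lasfim → golasfim, lovob → golovob) add the prefix go-.
So lonpere → golonpere.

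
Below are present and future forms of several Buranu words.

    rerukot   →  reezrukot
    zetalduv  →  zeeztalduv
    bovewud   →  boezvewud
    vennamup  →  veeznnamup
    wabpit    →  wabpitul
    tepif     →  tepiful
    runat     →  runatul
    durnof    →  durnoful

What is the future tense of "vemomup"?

"vemomup" has 3 vowels. The stems with 3 vowels (rerukot → reezrukot, zetalduv → zeeztalduv, bovewud → boezvewud) insert -ez- after the first vowel.
The other pattern: stems with 2 vowels add -ul.
So vemomup → veezmomup.

veezmomup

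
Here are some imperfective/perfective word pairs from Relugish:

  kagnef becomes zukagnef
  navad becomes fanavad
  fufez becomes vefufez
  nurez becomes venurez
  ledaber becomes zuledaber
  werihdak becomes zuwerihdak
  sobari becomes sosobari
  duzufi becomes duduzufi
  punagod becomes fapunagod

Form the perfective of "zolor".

fufez and kagnef both have last vowel 'e' yet inflect differently (vefufez, zukagnef), so the last vowel is not what conditions the rule; the final letter is.
"zolor" ends in -r. The one such stem in the data (ledaber → zuledaber) adds the prefix zu-, so the same rule applies.
So zolor → zuzolor.

zuzolor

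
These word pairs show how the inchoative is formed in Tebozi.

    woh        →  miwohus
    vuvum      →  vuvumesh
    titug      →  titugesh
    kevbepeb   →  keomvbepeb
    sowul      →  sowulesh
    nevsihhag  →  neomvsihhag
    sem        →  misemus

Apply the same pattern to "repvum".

repvumesh

sem and vuvum both end in -m yet inflect differently (misemus, vuvumesh), so the final letter is not what conditions the rule; the number of vowels is.
"repvum" has 2 vowels. The stems with 2 vowels (vuvum → vuvumesh, titug → titugesh, sowul → sowulesh) add -esh.
The other patterns: stems with 1 vowel add mi- … -us around the stem; stems with 3 vowels insert -om- after the first vowel.
So repvum → repvumesh.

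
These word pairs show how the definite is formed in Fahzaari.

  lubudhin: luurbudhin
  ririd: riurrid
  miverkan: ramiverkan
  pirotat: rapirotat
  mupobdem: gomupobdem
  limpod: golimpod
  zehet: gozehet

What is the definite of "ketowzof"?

goketowzof

lubudhin and miverkan both end in -n yet inflect differently (luurbudhin, ramiverkan), so the final letter is not what conditions the rule; the last vowel is.
"ketowzof" has last vowel 'o'. The one such stem in the data (limpod → golimpod) adds the prefix go-, so the same rule applies.
So ketowzof → goketowzof.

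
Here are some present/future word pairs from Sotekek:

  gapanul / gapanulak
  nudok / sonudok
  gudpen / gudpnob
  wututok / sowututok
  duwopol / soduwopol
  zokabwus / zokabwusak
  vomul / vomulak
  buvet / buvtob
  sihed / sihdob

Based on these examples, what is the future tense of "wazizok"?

vomul and duwopol both end in -l yet inflect differently (vomulak, soduwopol), so the final letter is not what conditions the rule; the last vowel is.
"wazizok" has last vowel 'o'. The stems whose last vowel is 'o' (nudok → sonudok, duwopol → soduwopol, wututok → sowututok) add the prefix so-.
So wazizok → sowazizok.

sowazizok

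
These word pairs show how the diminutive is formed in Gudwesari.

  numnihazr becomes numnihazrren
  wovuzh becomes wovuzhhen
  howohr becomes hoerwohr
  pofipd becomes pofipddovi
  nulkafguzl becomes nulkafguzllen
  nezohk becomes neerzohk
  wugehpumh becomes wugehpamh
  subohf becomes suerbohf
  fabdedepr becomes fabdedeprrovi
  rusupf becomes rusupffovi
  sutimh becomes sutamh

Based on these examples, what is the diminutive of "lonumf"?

rusupf and subohf both end in -f yet inflect differently (rusupffovi, suerbohf), so the final letter is not what conditions the rule; the second-to-last letter is.
"lonumf" has second-to-last letter 'm'. The stems whose second-to-last letter is 'm' (sutimh → sutamh, wugehpumh → wugehpamh) change the last vowel to 'a'.
The other patterns: stems whose second-to-last letter is 'p' double the final consonant and add -ovi; stems whose second-to-last letter is 'h' insert -er- after the first vowel; stems whose second-to-last letter is 'z' double the final consonant and add -en.
So lonumf → lonamf.

lonamf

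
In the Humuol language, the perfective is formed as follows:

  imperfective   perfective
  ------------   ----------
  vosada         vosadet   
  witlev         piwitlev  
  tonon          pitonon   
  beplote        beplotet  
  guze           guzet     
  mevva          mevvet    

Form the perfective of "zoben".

witlev and beplote both have last vowel 'e' yet inflect differently (piwitlev, beplotet), so the last vowel is not what conditions the rule; whether the stem ends in a vowel or a consonant is.
"zoben" ends in a consonant. The stems ending in a consonant (tonon → pitonon, witlev → piwitlev) add the prefix pi-.
The other pattern: stems ending in a vowel drop the final letter and add -et.
So zoben → pizoben.

pizoben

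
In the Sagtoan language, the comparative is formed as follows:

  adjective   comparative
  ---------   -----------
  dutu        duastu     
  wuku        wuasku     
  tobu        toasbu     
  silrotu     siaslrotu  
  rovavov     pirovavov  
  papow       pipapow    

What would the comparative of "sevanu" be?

seasvanu

silrotu and rovavov both have 3 vowels yet inflect differently (siaslrotu, pirovavov), so the number of vowels is not what conditions the rule; the final letter is.
"sevanu" ends in -u. The stems ending in -u (dutu → duastu, wuku → wuasku, tobu → toasbu) insert -as- after the first vowel.
So sevanu → seasvanu.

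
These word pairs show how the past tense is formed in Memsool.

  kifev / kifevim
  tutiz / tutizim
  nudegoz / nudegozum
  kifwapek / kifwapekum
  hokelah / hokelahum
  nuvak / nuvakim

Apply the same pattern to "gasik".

gasikim

kifwapek and nuvak both end in -k yet inflect differently (kifwapekum, nuvakim), so the final letter is not what conditions the rule; the number of vowels is.
"gasik" has 2 vowels. The stems with 2 vowels (nuvak → nuvakim, kifev → kifevim, tutiz → tutizim) add -im.
So gasik → gasikim.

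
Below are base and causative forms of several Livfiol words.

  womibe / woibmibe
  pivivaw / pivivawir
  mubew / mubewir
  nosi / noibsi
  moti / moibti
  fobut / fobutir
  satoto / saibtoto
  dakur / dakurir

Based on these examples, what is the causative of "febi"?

feibbi

mubew and womibe both have last vowel 'e' yet inflect differently (mubewir, woibmibe), so the last vowel is not what conditions the rule; whether the stem ends in a vowel or a consonant is.
"febi" ends in a vowel. The stems ending in a vowel (satoto → saibtoto, nosi → noibsi, moti → moibti) insert -ib- after the first vowel.
The other pattern: stems ending in a consonant add -ir.
So febi → feibbi.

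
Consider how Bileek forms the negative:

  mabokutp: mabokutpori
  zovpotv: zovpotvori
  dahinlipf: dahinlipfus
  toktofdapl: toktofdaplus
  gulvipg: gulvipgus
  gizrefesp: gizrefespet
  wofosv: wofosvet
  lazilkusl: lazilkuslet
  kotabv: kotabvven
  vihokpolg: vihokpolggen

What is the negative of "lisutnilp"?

mabokutp and gizrefesp both end in -p yet inflect differently (mabokutpori, gizrefespet), so the final letter is not what conditions the rule; the second-to-last letter is.
"lisutnilp" has second-to-last letter 'l'. The one such stem in the data (vihokpolg → vihokpolggen) doubles the final consonant and adds -en (as does kotabv), so the same rule applies.
So lisutnilp → lisutnilppen.

lisutnilppen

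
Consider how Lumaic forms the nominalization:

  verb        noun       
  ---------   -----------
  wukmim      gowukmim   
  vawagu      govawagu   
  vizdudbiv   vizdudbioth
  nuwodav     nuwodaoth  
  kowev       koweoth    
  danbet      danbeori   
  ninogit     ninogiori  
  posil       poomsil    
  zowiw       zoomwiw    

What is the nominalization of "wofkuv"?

wofkuoth

wukmim and vizdudbiv both have last vowel 'i' yet inflect differently (gowukmim, vizdudbioth), so the last vowel is not what conditions the rule; the final letter is.
"wofkuv" ends in -v. The stems ending in -v (vizdudbiv → vizdudbioth, nuwodav → nuwodaoth, kowev → koweoth) drop the final letter and add -oth.
So wofkuv → wofkuoth.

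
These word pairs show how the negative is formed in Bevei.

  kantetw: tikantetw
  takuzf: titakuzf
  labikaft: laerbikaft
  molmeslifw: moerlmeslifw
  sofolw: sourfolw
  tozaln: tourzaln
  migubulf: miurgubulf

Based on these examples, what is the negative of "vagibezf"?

"vagibezf" has second-to-last letter 'z'. The one such stem in the data (takuzf → titakuzf) adds the prefix ti-, so the same rule applies.
So vagibezf → tivagibezf.

tivagibezf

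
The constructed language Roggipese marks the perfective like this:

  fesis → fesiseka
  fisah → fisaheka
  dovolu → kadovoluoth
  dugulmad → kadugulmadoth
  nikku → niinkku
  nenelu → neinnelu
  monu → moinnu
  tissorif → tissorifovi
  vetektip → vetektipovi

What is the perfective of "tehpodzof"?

tehpodzofovi

"tehpodzof" begins with t-. The one such stem in the data (tissorif → tissorifovi) adds -ovi, so the same rule applies.
The other patterns: stems beginning with f- add -eka; stems beginning with d- add ka- … -oth around the stem; stems beginning with m- or n- insert -in- after the first vowel.
So tehpodzof → tehpodzofovi.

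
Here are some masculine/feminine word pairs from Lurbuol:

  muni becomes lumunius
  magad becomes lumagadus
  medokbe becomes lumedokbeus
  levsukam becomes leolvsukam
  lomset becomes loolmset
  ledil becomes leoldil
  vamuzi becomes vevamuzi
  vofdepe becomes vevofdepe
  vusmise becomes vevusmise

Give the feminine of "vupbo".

vevupbo

muni and vamuzi both end in -i yet inflect differently (lumunius, vevamuzi), so the final letter is not what conditions the rule; the first letter is.
"vupbo" begins with v-. The stems beginning with v- (vamuzi → vevamuzi, vofdepe → vevofdepe, vusmise → vevusmise) add the prefix ve-.
So vupbo → vevupbo.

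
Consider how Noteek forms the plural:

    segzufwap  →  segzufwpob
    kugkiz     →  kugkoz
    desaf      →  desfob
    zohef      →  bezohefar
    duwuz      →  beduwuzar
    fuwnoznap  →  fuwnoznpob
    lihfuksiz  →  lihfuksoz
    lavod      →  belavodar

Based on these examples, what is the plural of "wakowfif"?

wakowfof

desaf and zohef both end in -f yet inflect differently (desfob, bezohefar), so the final letter is not what conditions the rule; the last vowel is.
"wakowfif" has last vowel 'i'. The stems whose last vowel is 'i' (kugkiz → kugkoz, lihfuksiz → lihfuksoz) change the last vowel to 'o'.
The other patterns: stems whose last vowel is 'a' delete the last vowel and add -ob; stems whose last vowel is 'e', 'o' or 'u' add be- … -ar around the stem.
So wakowfif → wakowfof.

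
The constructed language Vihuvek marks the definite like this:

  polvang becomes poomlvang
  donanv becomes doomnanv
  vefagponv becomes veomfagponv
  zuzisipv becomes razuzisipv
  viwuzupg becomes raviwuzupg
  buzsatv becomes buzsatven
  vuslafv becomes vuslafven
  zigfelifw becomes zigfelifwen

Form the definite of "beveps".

donanv and zuzisipv both end in -v yet inflect differently (doomnanv, razuzisipv), so the final letter is not what conditions the rule; the second-to-last letter is.
"beveps" has second-to-last letter 'p'. The stems whose second-to-last letter is 'p' (zuzisipv → razuzisipv, viwuzupg → raviwuzupg) add the prefix ra-.
So beveps → rabeveps.

rabeveps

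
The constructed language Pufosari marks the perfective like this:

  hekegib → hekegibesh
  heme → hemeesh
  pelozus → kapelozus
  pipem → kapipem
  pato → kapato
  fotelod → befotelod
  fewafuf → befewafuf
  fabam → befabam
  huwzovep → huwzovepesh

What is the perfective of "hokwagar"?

hokwagaresh

pipem and fabam both end in -m yet inflect differently (kapipem, befabam), so the final letter is not what conditions the rule; the first letter is.
"hokwagar" begins with h-. The stems beginning with h- (heme → hemeesh, huwzovep → huwzovepesh, hekegib → hekegibesh) add -esh.
So hokwagar → hokwagaresh.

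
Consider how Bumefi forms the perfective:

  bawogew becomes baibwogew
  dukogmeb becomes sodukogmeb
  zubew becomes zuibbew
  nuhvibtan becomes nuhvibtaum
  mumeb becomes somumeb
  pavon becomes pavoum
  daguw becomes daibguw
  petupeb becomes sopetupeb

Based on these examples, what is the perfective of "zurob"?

zubew and dukogmeb both have last vowel 'e' yet inflect differently (zuibbew, sodukogmeb), so the last vowel is not what conditions the rule; the final letter is.
"zurob" ends in -b. The stems ending in -b (dukogmeb → sodukogmeb, mumeb → somumeb, petupeb → sopetupeb) add the prefix so-.
So zurob → sozurob.

sozurob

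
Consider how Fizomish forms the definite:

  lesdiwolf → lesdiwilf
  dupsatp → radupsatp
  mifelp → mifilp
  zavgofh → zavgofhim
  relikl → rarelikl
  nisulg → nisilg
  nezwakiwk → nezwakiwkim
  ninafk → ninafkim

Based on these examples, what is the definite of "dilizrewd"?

dilizrewdim

mifelp and dupsatp both end in -p yet inflect differently (mifilp, radupsatp), so the final letter is not what conditions the rule; the second-to-last letter is.
"dilizrewd" has second-to-last letter 'w'. The one such stem in the data (nezwakiwk → nezwakiwkim) adds -im, so the same rule applies.
So dilizrewd → dilizrewdim.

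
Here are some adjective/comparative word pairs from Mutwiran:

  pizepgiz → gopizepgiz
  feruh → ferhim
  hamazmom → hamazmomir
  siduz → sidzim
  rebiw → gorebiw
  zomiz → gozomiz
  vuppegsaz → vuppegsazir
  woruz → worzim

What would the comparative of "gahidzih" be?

gogahidzih

woruz and zomiz both end in -z yet inflect differently (worzim, gozomiz), so the final letter is not what conditions the rule; the last vowel is.
"gahidzih" has last vowel 'i'. The stems whose last vowel is 'i' (rebiw → gorebiw, zomiz → gozomiz, pizepgiz → gopizepgiz) add the prefix go-.
So gahidzih → gogahidzih.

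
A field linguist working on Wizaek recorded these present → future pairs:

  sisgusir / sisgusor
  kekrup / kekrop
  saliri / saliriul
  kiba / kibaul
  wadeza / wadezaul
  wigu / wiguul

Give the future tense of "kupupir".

sisgusir and saliri both have last vowel 'i' yet inflect differently (sisgusor, saliriul), so the last vowel is not what conditions the rule; whether the stem ends in a vowel or a consonant is.
"kupupir" ends in a consonant. The stems ending in a consonant (sisgusir → sisgusor, kekrup → kekrop) change the last vowel to 'o'.
The other pattern: stems ending in a vowel add -ul.
So kupupir → kupupor.

kupupor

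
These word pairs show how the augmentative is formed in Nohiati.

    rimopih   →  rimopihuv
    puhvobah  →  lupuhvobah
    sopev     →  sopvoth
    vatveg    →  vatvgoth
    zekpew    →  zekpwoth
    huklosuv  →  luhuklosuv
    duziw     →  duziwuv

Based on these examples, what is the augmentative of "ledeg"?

zekpew and duziw both end in -w yet inflect differently (zekpwoth, duziwuv), so the final letter is not what conditions the rule; the last vowel is.
"ledeg" has last vowel 'e'. The stems whose last vowel is 'e' (vatveg → vatvgoth, zekpew → zekpwoth, sopev → sopvoth) delete the last vowel and add -oth.
So ledeg → ledgoth.

ledgoth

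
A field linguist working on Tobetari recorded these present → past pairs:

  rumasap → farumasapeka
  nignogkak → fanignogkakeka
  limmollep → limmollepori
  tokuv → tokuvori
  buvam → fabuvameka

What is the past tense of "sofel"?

sofelori

"sofel" has last vowel 'e'. The one such stem in the data (limmollep → limmollepori) adds -ori, so the same rule applies.
The other pattern: stems whose last vowel is 'a' add fa- … -eka around the stem.
So sofel → sofelori.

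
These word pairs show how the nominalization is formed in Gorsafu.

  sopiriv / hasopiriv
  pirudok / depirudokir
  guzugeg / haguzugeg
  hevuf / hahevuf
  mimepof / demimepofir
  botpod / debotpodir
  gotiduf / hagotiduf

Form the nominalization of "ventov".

"ventov" has last vowel 'o'. The stems whose last vowel is 'o' (mimepof → demimepofir, botpod → debotpodir, pirudok → depirudokir) add de- … -ir around the stem.
The other pattern: stems whose last vowel is 'e', 'i' or 'u' add the prefix ha-.
So ventov → deventovir.

deventovir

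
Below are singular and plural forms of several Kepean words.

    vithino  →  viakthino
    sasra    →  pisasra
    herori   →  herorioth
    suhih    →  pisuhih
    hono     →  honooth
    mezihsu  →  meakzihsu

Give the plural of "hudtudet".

hudtudetoth

"hudtudet" begins with h-. The stems beginning with h- (herori → herorioth, hono → honooth) add -oth.
The other patterns: stems beginning with s- add the prefix pi-; stems beginning with m- or v- insert -ak- after the first vowel.
So hudtudet → hudtudetoth.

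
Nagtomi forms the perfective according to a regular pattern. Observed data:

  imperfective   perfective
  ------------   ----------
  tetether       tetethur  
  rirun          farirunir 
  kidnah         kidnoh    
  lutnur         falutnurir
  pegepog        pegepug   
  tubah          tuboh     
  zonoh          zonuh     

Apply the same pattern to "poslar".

"poslar" has last vowel 'a'. The stems whose last vowel is 'a' (tubah → tuboh, kidnah → kidnoh) change the last vowel to 'o'.
The other patterns: stems whose last vowel is 'u' add fa- … -ir around the stem; stems whose last vowel is 'e' or 'o' change the last vowel to 'u'.
So poslar → poslor.

poslor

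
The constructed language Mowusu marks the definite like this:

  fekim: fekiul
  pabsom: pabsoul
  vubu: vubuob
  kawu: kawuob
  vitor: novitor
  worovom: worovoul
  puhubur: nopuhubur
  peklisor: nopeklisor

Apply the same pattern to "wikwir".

pabsom and peklisor both have last vowel 'o' yet inflect differently (pabsoul, nopeklisor), so the last vowel is not what conditions the rule; the final letter is.
"wikwir" ends in -r. The stems ending in -r (peklisor → nopeklisor, vitor → novitor, puhubur → nopuhubur) add the prefix no-.
So wikwir → nowikwir.

nowikwir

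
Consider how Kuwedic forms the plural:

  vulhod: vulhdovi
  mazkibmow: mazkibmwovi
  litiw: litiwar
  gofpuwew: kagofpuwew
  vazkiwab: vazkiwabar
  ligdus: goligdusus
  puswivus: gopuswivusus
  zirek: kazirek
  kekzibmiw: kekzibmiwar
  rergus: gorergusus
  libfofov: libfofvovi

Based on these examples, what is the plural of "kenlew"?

kakenlew

litiw and mazkibmow both end in -w yet inflect differently (litiwar, mazkibmwovi), so the final letter is not what conditions the rule; the last vowel is.
"kenlew" has last vowel 'e'. The stems whose last vowel is 'e' (gofpuwew → kagofpuwew, zirek → kazirek) add the prefix ka-.
The other patterns: stems whose last vowel is 'a' or 'i' add -ar; stems whose last vowel is 'o' delete the last vowel and add -ovi; stems whose last vowel is 'u' add go- … -us around the stem.
So kenlew → kakenlew.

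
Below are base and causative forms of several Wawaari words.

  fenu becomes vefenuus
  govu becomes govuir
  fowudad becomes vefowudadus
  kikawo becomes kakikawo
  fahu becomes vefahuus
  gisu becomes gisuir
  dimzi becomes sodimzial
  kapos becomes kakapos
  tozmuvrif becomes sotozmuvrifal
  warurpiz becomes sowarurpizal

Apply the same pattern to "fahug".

vefahugus

"fahug" begins with f-. The stems beginning with f- (fowudad → vefowudadus, fahu → vefahuus, fenu → vefenuus) add ve- … -us around the stem.
The other patterns: stems beginning with g- add -ir; stems beginning with k- add the prefix ka-; stems beginning with d-, t- or w- add so- … -al around the stem.
So fahug → vefahugus.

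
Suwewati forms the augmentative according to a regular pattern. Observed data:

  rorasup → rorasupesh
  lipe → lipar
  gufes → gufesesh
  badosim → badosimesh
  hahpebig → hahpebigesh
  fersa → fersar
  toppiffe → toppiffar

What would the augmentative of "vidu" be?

gufes and toppiffe both have last vowel 'e' yet inflect differently (gufesesh, toppiffar), so the last vowel is not what conditions the rule; whether the stem ends in a vowel or a consonant is.
"vidu" ends in a vowel. The stems ending in a vowel (fersa → fersar, toppiffe → toppiffar, lipe → lipar) drop the final letter and add -ar.
So vidu → vidar.

vidar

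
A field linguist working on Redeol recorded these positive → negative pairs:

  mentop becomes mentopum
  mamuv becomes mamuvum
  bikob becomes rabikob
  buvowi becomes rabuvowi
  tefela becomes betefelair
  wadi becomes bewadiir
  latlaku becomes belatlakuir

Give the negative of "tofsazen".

buvowi and wadi both end in -i yet inflect differently (rabuvowi, bewadiir), so the final letter is not what conditions the rule; the first letter is.
"tofsazen" begins with t-. The one such stem in the data (tefela → betefelair) adds be- … -ir around the stem, so the same rule applies.
So tofsazen → betofsazenir.

betofsazenir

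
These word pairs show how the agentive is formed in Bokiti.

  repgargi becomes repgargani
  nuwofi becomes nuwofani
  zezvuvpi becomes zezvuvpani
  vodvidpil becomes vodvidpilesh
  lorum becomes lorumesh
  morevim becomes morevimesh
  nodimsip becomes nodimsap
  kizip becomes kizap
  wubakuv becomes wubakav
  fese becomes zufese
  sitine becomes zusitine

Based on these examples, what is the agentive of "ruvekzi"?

ruvekzani

"ruvekzi" ends in -i. The stems ending in -i (repgargi → repgargani, nuwofi → nuwofani, zezvuvpi → zezvuvpani) drop the final letter and add -ani.
So ruvekzi → ruvekzani.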